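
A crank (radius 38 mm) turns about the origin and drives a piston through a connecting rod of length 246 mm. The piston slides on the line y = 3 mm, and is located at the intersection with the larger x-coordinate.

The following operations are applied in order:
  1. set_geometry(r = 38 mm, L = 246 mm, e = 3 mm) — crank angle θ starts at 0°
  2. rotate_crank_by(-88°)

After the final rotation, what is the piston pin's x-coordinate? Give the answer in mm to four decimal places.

243.8894

set_geometry: r = 38 mm, L = 246 mm, e = 3 mm; θ ← 0°
rotate_crank_by(-88°): θ ← 0° -88° = -88°
crank pin P = (r cos θ, r sin θ) = (1.326181, -37.976851)
h = r sin θ − e = -37.976851 − 3 = -40.976851
x = r cos θ + √(L² − h²) = 1.326181 + √(60516.0 − 1679.1024) = 1.326181 + 242.563183 = 243.889364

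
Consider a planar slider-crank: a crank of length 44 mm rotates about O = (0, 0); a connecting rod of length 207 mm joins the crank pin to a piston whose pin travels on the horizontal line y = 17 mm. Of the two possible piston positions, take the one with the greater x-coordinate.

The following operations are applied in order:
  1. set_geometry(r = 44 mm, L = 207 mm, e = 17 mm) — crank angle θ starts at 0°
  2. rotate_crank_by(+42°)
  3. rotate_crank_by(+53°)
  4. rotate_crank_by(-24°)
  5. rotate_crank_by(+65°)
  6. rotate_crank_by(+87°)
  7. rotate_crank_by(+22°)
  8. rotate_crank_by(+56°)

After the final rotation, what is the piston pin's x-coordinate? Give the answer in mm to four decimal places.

222.2994

set_geometry: r = 44 mm, L = 207 mm, e = 17 mm; θ ← 0°
rotate_crank_by(+42°): θ ← 0° +42° = 42°
rotate_crank_by(+53°): θ ← 42° +53° = 95°
rotate_crank_by(-24°): θ ← 95° -24° = 71°
rotate_crank_by(+65°): θ ← 71° +65° = 136°
rotate_crank_by(+87°): θ ← 136° +87° = 223°
rotate_crank_by(+22°): θ ← 223° +22° = 245°
rotate_crank_by(+56°): θ ← 245° +56° = 301°
crank pin P = (r cos θ, r sin θ) = (22.661675, -37.715361)
h = r sin θ − e = -37.715361 − 17 = -54.715361
x = r cos θ + √(L² − h²) = 22.661675 + √(42849.0 − 2993.7708) = 22.661675 + 199.637745 = 222.299420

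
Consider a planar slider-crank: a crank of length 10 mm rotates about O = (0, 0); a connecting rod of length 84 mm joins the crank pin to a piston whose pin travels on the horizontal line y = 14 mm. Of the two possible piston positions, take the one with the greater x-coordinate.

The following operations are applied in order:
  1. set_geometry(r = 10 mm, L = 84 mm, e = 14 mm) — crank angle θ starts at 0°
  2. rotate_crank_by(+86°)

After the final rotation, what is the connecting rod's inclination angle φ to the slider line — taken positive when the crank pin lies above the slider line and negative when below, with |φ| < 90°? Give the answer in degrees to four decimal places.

-2.7460

set_geometry: r = 10 mm, L = 84 mm, e = 14 mm; θ ← 0°
rotate_crank_by(+86°): θ ← 0° +86° = 86°
crank pin P = (r cos θ, r sin θ) = (0.697565, 9.975641)
h = r sin θ − e = 9.975641 − 14 = -4.024359
sin φ = h / L = -4.024359 / 84 = -0.04790904
φ = arcsin(-0.04790904) = -2.746037°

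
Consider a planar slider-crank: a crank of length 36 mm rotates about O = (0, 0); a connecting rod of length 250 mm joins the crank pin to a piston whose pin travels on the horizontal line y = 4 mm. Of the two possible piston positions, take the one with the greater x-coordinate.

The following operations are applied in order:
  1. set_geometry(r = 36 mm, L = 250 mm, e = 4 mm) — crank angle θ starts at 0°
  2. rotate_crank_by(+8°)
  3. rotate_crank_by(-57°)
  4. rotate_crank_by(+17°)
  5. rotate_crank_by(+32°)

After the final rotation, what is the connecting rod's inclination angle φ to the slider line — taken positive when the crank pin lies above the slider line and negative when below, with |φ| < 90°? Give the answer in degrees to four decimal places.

-0.9168

set_geometry: r = 36 mm, L = 250 mm, e = 4 mm; θ ← 0°
rotate_crank_by(+8°): θ ← 0° +8° = 8°
rotate_crank_by(-57°): θ ← 8° -57° = -49°
rotate_crank_by(+17°): θ ← -49° +17° = -32°
rotate_crank_by(+32°): θ ← -32° +32° = 0°
crank pin P = (r cos θ, r sin θ) = (36.000000, 0.000000)
h = r sin θ − e = 0.000000 − 4 = -4.000000
sin φ = h / L = -4.000000 / 250 = -0.01600000
φ = arcsin(-0.01600000) = -0.916772°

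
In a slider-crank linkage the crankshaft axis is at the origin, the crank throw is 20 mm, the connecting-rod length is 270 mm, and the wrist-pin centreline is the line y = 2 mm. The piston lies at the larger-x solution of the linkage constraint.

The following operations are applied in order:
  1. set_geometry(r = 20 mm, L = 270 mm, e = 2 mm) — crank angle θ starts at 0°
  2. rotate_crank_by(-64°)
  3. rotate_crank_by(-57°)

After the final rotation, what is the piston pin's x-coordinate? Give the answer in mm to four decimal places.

259.0197

set_geometry: r = 20 mm, L = 270 mm, e = 2 mm; θ ← 0°
rotate_crank_by(-64°): θ ← 0° -64° = -64°
rotate_crank_by(-57°): θ ← -64° -57° = -121°
crank pin P = (r cos θ, r sin θ) = (-10.300761, -17.143346)
h = r sin θ − e = -17.143346 − 2 = -19.143346
x = r cos θ + √(L² − h²) = -10.300761 + √(72900.0 − 366.4677) = -10.300761 + 269.320501 = 259.019740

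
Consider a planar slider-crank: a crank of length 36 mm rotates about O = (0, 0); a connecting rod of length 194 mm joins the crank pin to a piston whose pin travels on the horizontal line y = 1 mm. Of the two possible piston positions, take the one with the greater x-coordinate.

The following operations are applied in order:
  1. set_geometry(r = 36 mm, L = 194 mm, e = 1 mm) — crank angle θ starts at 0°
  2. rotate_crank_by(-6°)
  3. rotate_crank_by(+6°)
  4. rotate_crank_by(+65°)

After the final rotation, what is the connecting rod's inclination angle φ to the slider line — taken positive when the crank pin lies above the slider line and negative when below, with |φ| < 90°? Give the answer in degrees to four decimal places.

set_geometry: r = 36 mm, L = 194 mm, e = 1 mm; θ ← 0°
rotate_crank_by(-6°): θ ← 0° -6° = -6°
rotate_crank_by(+6°): θ ← -6° +6° = 0°
rotate_crank_by(+65°): θ ← 0° +65° = 65°
crank pin P = (r cos θ, r sin θ) = (15.214257, 32.627080)
h = r sin θ − e = 32.627080 − 1 = 31.627080
sin φ = h / L = 31.627080 / 194 = 0.16302619
φ = arcsin(0.16302619) = 9.382591°

9.3826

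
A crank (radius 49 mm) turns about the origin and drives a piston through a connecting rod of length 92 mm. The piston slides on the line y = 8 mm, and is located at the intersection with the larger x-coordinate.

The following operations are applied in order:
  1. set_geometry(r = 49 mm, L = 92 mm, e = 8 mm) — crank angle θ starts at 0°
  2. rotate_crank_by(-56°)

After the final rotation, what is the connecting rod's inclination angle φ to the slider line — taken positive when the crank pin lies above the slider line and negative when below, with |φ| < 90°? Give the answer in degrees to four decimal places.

-31.9048

set_geometry: r = 49 mm, L = 92 mm, e = 8 mm; θ ← 0°
rotate_crank_by(-56°): θ ← 0° -56° = -56°
crank pin P = (r cos θ, r sin θ) = (27.400452, -40.622841)
h = r sin θ − e = -40.622841 − 8 = -48.622841
sin φ = h / L = -48.622841 / 92 = -0.52850914
φ = arcsin(-0.52850914) = -31.904779°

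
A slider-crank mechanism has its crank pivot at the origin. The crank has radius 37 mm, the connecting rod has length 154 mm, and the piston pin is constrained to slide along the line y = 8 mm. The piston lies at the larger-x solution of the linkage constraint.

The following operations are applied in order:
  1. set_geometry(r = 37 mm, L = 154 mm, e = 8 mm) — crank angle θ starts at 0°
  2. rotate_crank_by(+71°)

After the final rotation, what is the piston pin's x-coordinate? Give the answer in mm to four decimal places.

163.6635

set_geometry: r = 37 mm, L = 154 mm, e = 8 mm; θ ← 0°
rotate_crank_by(+71°): θ ← 0° +71° = 71°
crank pin P = (r cos θ, r sin θ) = (12.046022, 34.984187)
h = r sin θ − e = 34.984187 − 8 = 26.984187
x = r cos θ + √(L² − h²) = 12.046022 + √(23716.0 − 728.1464) = 12.046022 + 151.617458 = 163.663480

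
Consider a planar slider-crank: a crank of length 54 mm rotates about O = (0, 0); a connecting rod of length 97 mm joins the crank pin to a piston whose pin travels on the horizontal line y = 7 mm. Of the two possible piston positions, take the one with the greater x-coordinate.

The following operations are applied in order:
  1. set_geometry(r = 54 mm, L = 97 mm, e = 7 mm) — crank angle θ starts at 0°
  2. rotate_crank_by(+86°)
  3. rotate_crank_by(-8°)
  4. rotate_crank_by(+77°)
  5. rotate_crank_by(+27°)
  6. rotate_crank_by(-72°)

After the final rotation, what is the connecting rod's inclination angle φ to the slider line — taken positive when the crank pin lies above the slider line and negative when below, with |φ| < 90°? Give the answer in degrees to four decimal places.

26.8055

set_geometry: r = 54 mm, L = 97 mm, e = 7 mm; θ ← 0°
rotate_crank_by(+86°): θ ← 0° +86° = 86°
rotate_crank_by(-8°): θ ← 86° -8° = 78°
rotate_crank_by(+77°): θ ← 78° +77° = 155°
rotate_crank_by(+27°): θ ← 155° +27° = 182°
rotate_crank_by(-72°): θ ← 182° -72° = 110°
crank pin P = (r cos θ, r sin θ) = (-18.469088, 50.743402)
h = r sin θ − e = 50.743402 − 7 = 43.743402
sin φ = h / L = 43.743402 / 97 = 0.45096290
φ = arcsin(0.45096290) = 26.805480°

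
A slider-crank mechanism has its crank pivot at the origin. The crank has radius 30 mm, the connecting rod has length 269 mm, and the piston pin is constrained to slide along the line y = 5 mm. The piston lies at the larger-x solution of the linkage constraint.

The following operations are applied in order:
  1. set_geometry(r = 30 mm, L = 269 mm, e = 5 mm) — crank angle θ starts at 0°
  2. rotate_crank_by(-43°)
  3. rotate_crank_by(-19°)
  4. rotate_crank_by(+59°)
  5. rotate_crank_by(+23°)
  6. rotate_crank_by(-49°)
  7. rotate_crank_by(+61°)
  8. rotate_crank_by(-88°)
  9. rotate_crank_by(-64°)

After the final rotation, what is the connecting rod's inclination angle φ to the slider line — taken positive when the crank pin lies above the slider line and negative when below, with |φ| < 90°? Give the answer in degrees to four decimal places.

set_geometry: r = 30 mm, L = 269 mm, e = 5 mm; θ ← 0°
rotate_crank_by(-43°): θ ← 0° -43° = -43°
rotate_crank_by(-19°): θ ← -43° -19° = -62°
rotate_crank_by(+59°): θ ← -62° +59° = -3°
rotate_crank_by(+23°): θ ← -3° +23° = 20°
rotate_crank_by(-49°): θ ← 20° -49° = -29°
rotate_crank_by(+61°): θ ← -29° +61° = 32°
rotate_crank_by(-88°): θ ← 32° -88° = -56°
rotate_crank_by(-64°): θ ← -56° -64° = -120°
crank pin P = (r cos θ, r sin θ) = (-15.000000, -25.980762)
h = r sin θ − e = -25.980762 − 5 = -30.980762
sin φ = h / L = -30.980762 / 269 = -0.11517012
φ = arcsin(-0.11517012) = -6.613437°

-6.6134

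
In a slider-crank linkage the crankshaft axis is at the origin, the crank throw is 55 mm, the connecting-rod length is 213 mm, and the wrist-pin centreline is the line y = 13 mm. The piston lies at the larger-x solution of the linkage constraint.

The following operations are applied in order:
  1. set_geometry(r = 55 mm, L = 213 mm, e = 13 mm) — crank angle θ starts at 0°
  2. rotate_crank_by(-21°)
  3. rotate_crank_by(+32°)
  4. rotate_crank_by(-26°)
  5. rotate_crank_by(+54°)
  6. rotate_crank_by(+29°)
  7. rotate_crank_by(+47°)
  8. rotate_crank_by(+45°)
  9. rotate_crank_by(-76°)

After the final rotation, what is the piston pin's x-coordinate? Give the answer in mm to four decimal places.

set_geometry: r = 55 mm, L = 213 mm, e = 13 mm; θ ← 0°
rotate_crank_by(-21°): θ ← 0° -21° = -21°
rotate_crank_by(+32°): θ ← -21° +32° = 11°
rotate_crank_by(-26°): θ ← 11° -26° = -15°
rotate_crank_by(+54°): θ ← -15° +54° = 39°
rotate_crank_by(+29°): θ ← 39° +29° = 68°
rotate_crank_by(+47°): θ ← 68° +47° = 115°
rotate_crank_by(+45°): θ ← 115° +45° = 160°
rotate_crank_by(-76°): θ ← 160° -76° = 84°
crank pin P = (r cos θ, r sin θ) = (5.749065, 54.698704)
h = r sin θ − e = 54.698704 − 13 = 41.698704
x = r cos θ + √(L² − h²) = 5.749065 + √(45369.0 − 1738.7819) = 5.749065 + 208.878477 = 214.627542

214.6275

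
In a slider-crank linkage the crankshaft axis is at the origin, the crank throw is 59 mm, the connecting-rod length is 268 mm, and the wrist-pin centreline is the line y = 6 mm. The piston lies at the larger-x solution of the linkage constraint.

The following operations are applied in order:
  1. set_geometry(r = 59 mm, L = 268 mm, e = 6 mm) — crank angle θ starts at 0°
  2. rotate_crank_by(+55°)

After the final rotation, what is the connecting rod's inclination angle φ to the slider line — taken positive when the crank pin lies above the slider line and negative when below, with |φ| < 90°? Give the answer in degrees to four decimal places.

set_geometry: r = 59 mm, L = 268 mm, e = 6 mm; θ ← 0°
rotate_crank_by(+55°): θ ← 0° +55° = 55°
crank pin P = (r cos θ, r sin θ) = (33.841010, 48.329971)
h = r sin θ − e = 48.329971 − 6 = 42.329971
sin φ = h / L = 42.329971 / 268 = 0.15794765
φ = arcsin(0.15794765) = 9.087791°

9.0878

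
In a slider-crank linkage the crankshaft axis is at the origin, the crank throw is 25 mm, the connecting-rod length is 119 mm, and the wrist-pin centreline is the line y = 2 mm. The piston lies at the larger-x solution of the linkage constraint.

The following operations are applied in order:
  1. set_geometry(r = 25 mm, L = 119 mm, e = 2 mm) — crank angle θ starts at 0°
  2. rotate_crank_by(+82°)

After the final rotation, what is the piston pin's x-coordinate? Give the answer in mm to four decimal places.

120.2831

set_geometry: r = 25 mm, L = 119 mm, e = 2 mm; θ ← 0°
rotate_crank_by(+82°): θ ← 0° +82° = 82°
crank pin P = (r cos θ, r sin θ) = (3.479328, 24.756702)
h = r sin θ − e = 24.756702 − 2 = 22.756702
x = r cos θ + √(L² − h²) = 3.479328 + √(14161.0 − 517.8675) = 3.479328 + 116.803821 = 120.283148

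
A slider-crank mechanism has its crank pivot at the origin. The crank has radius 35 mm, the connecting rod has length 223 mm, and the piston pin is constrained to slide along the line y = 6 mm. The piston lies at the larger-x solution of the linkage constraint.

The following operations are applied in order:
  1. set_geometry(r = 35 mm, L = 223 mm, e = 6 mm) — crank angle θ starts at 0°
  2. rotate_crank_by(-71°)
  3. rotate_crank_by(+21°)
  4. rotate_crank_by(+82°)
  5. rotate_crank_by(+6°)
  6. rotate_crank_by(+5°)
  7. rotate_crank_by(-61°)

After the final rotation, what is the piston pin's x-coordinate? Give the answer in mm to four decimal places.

255.6521

set_geometry: r = 35 mm, L = 223 mm, e = 6 mm; θ ← 0°
rotate_crank_by(-71°): θ ← 0° -71° = -71°
rotate_crank_by(+21°): θ ← -71° +21° = -50°
rotate_crank_by(+82°): θ ← -50° +82° = 32°
rotate_crank_by(+6°): θ ← 32° +6° = 38°
rotate_crank_by(+5°): θ ← 38° +5° = 43°
rotate_crank_by(-61°): θ ← 43° -61° = -18°
crank pin P = (r cos θ, r sin θ) = (33.286978, -10.815595)
h = r sin θ − e = -10.815595 − 6 = -16.815595
x = r cos θ + √(L² − h²) = 33.286978 + √(49729.0 − 282.7642) = 33.286978 + 222.365096 = 255.652074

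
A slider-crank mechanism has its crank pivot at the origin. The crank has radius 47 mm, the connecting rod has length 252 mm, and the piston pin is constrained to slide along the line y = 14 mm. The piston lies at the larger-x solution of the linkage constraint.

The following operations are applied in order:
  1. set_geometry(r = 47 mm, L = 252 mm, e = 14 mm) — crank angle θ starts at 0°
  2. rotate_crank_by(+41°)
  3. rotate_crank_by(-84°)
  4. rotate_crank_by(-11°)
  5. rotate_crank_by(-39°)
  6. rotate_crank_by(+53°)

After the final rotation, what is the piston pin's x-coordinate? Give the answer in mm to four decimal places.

set_geometry: r = 47 mm, L = 252 mm, e = 14 mm; θ ← 0°
rotate_crank_by(+41°): θ ← 0° +41° = 41°
rotate_crank_by(-84°): θ ← 41° -84° = -43°
rotate_crank_by(-11°): θ ← -43° -11° = -54°
rotate_crank_by(-39°): θ ← -54° -39° = -93°
rotate_crank_by(+53°): θ ← -93° +53° = -40°
crank pin P = (r cos θ, r sin θ) = (36.004089, -30.211018)
h = r sin θ − e = -30.211018 − 14 = -44.211018
x = r cos θ + √(L² − h²) = 36.004089 + √(63504.0 − 1954.6141) = 36.004089 + 248.091487 = 284.095576

284.0956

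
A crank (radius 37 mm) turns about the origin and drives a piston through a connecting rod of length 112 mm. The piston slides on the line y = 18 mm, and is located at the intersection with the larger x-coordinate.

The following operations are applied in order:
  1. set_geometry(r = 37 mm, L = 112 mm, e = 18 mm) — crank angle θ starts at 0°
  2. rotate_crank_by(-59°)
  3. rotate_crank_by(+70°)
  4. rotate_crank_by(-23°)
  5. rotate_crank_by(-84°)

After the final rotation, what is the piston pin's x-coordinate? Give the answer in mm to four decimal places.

set_geometry: r = 37 mm, L = 112 mm, e = 18 mm; θ ← 0°
rotate_crank_by(-59°): θ ← 0° -59° = -59°
rotate_crank_by(+70°): θ ← -59° +70° = 11°
rotate_crank_by(-23°): θ ← 11° -23° = -12°
rotate_crank_by(-84°): θ ← -12° -84° = -96°
crank pin P = (r cos θ, r sin θ) = (-3.867553, -36.797310)
h = r sin θ − e = -36.797310 − 18 = -54.797310
x = r cos θ + √(L² − h²) = -3.867553 + √(12544.0 − 3002.7452) = -3.867553 + 97.679347 = 93.811794

93.8118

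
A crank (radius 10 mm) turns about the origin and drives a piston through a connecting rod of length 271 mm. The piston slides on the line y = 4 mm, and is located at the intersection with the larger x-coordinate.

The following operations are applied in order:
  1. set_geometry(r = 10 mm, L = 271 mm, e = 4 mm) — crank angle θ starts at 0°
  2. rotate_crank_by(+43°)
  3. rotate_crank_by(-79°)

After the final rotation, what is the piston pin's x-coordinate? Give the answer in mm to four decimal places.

set_geometry: r = 10 mm, L = 271 mm, e = 4 mm; θ ← 0°
rotate_crank_by(+43°): θ ← 0° +43° = 43°
rotate_crank_by(-79°): θ ← 43° -79° = -36°
crank pin P = (r cos θ, r sin θ) = (8.090170, -5.877853)
h = r sin θ − e = -5.877853 − 4 = -9.877853
x = r cos θ + √(L² − h²) = 8.090170 + √(73441.0 − 97.5720) = 8.090170 + 270.819918 = 278.910088

278.9101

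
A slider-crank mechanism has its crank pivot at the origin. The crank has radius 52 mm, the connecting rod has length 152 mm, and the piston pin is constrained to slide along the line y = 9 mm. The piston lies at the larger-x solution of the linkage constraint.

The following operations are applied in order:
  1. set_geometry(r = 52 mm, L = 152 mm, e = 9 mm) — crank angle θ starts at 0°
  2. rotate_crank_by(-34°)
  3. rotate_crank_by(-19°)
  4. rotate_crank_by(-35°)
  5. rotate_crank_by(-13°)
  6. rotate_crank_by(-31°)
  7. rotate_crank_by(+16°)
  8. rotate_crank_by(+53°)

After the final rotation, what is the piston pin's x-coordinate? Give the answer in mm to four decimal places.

165.1785

set_geometry: r = 52 mm, L = 152 mm, e = 9 mm; θ ← 0°
rotate_crank_by(-34°): θ ← 0° -34° = -34°
rotate_crank_by(-19°): θ ← -34° -19° = -53°
rotate_crank_by(-35°): θ ← -53° -35° = -88°
rotate_crank_by(-13°): θ ← -88° -13° = -101°
rotate_crank_by(-31°): θ ← -101° -31° = -132°
rotate_crank_by(+16°): θ ← -132° +16° = -116°
rotate_crank_by(+53°): θ ← -116° +53° = -63°
crank pin P = (r cos θ, r sin θ) = (23.607506, -46.332339)
h = r sin θ − e = -46.332339 − 9 = -55.332339
x = r cos θ + √(L² − h²) = 23.607506 + √(23104.0 − 3061.6678) = 23.607506 + 141.570944 = 165.178450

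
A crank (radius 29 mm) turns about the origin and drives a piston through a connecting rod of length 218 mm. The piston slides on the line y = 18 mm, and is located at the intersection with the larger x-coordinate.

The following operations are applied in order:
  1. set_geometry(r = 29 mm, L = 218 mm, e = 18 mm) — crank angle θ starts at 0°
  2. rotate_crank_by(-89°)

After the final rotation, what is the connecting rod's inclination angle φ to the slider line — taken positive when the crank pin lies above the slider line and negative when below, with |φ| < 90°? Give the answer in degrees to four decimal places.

-12.4493

set_geometry: r = 29 mm, L = 218 mm, e = 18 mm; θ ← 0°
rotate_crank_by(-89°): θ ← 0° -89° = -89°
crank pin P = (r cos θ, r sin θ) = (0.506120, -28.995583)
h = r sin θ − e = -28.995583 − 18 = -46.995583
sin φ = h / L = -46.995583 / 218 = -0.21557607
φ = arcsin(-0.21557607) = -12.449326°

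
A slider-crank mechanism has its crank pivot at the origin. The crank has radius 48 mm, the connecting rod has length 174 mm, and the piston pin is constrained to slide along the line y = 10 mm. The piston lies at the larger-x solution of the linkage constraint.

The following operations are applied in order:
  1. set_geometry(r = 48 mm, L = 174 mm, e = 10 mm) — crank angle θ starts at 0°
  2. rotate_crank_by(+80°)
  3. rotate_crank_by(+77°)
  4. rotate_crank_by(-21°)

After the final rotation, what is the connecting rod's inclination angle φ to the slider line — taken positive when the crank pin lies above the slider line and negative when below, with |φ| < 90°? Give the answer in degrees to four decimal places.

7.7100

set_geometry: r = 48 mm, L = 174 mm, e = 10 mm; θ ← 0°
rotate_crank_by(+80°): θ ← 0° +80° = 80°
rotate_crank_by(+77°): θ ← 80° +77° = 157°
rotate_crank_by(-21°): θ ← 157° -21° = 136°
crank pin P = (r cos θ, r sin θ) = (-34.528310, 33.343602)
h = r sin θ − e = 33.343602 − 10 = 23.343602
sin φ = h / L = 23.343602 / 174 = 0.13415863
φ = arcsin(0.13415863) = 7.709970°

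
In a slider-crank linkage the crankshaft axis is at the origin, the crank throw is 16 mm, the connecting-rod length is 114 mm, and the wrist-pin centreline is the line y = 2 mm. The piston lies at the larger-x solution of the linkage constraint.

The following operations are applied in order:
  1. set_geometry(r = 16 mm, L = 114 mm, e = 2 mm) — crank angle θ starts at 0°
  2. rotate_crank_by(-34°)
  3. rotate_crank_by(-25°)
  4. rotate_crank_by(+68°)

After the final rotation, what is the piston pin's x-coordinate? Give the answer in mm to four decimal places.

set_geometry: r = 16 mm, L = 114 mm, e = 2 mm; θ ← 0°
rotate_crank_by(-34°): θ ← 0° -34° = -34°
rotate_crank_by(-25°): θ ← -34° -25° = -59°
rotate_crank_by(+68°): θ ← -59° +68° = 9°
crank pin P = (r cos θ, r sin θ) = (15.803013, 2.502951)
h = r sin θ − e = 2.502951 − 2 = 0.502951
x = r cos θ + √(L² − h²) = 15.803013 + √(12996.0 − 0.2530) = 15.803013 + 113.998891 = 129.801904

129.8019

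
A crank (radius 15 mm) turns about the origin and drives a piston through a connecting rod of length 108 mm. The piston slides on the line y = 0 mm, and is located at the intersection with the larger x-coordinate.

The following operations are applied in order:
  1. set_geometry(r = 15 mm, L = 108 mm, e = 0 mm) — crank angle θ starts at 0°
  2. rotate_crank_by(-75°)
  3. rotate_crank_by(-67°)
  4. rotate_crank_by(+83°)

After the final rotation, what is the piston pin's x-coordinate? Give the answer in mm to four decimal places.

114.9575

set_geometry: r = 15 mm, L = 108 mm, e = 0 mm; θ ← 0°
rotate_crank_by(-75°): θ ← 0° -75° = -75°
rotate_crank_by(-67°): θ ← -75° -67° = -142°
rotate_crank_by(+83°): θ ← -142° +83° = -59°
crank pin P = (r cos θ, r sin θ) = (7.725571, -12.857510)
h = r sin θ − e = -12.857510 − 0 = -12.857510
x = r cos θ + √(L² − h²) = 7.725571 + √(11664.0 − 165.3156) = 7.725571 + 107.231919 = 114.957490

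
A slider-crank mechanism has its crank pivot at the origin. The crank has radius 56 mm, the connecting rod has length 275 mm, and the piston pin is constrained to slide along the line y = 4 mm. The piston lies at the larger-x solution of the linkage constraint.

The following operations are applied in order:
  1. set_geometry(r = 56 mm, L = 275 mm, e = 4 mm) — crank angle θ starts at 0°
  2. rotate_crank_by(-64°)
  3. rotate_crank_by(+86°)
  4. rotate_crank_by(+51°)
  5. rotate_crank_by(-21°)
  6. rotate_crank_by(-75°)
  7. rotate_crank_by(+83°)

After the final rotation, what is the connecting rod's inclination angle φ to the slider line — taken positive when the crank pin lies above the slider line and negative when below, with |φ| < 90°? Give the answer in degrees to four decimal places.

set_geometry: r = 56 mm, L = 275 mm, e = 4 mm; θ ← 0°
rotate_crank_by(-64°): θ ← 0° -64° = -64°
rotate_crank_by(+86°): θ ← -64° +86° = 22°
rotate_crank_by(+51°): θ ← 22° +51° = 73°
rotate_crank_by(-21°): θ ← 73° -21° = 52°
rotate_crank_by(-75°): θ ← 52° -75° = -23°
rotate_crank_by(+83°): θ ← -23° +83° = 60°
crank pin P = (r cos θ, r sin θ) = (28.000000, 48.497423)
h = r sin θ − e = 48.497423 − 4 = 44.497423
sin φ = h / L = 44.497423 / 275 = 0.16180881
φ = arcsin(0.16180881) = 9.311902°

9.3119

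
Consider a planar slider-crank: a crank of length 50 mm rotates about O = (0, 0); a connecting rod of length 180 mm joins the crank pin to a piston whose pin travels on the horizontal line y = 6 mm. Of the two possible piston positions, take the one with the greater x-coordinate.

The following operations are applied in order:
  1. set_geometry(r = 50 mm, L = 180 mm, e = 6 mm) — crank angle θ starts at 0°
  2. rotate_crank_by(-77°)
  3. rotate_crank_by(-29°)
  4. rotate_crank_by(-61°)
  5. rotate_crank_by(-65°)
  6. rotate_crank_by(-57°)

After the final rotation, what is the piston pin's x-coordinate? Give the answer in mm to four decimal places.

191.4820

set_geometry: r = 50 mm, L = 180 mm, e = 6 mm; θ ← 0°
rotate_crank_by(-77°): θ ← 0° -77° = -77°
rotate_crank_by(-29°): θ ← -77° -29° = -106°
rotate_crank_by(-61°): θ ← -106° -61° = -167°
rotate_crank_by(-65°): θ ← -167° -65° = -232°
rotate_crank_by(-57°): θ ← -232° -57° = -289°
crank pin P = (r cos θ, r sin θ) = (16.278408, 47.275929)
h = r sin θ − e = 47.275929 − 6 = 41.275929
x = r cos θ + √(L² − h²) = 16.278408 + √(32400.0 − 1703.7023) = 16.278408 + 175.203589 = 191.481997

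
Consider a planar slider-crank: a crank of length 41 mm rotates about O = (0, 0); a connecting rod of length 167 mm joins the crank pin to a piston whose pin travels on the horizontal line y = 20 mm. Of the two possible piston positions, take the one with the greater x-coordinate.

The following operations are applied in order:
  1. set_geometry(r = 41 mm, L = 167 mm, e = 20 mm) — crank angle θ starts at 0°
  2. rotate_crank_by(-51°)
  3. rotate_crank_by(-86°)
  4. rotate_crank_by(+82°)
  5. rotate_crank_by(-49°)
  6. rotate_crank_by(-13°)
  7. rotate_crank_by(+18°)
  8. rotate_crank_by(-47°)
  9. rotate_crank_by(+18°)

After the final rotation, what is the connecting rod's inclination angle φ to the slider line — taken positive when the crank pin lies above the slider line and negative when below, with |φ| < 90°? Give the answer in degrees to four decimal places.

set_geometry: r = 41 mm, L = 167 mm, e = 20 mm; θ ← 0°
rotate_crank_by(-51°): θ ← 0° -51° = -51°
rotate_crank_by(-86°): θ ← -51° -86° = -137°
rotate_crank_by(+82°): θ ← -137° +82° = -55°
rotate_crank_by(-49°): θ ← -55° -49° = -104°
rotate_crank_by(-13°): θ ← -104° -13° = -117°
rotate_crank_by(+18°): θ ← -117° +18° = -99°
rotate_crank_by(-47°): θ ← -99° -47° = -146°
rotate_crank_by(+18°): θ ← -146° +18° = -128°
crank pin P = (r cos θ, r sin θ) = (-25.242120, -32.308441)
h = r sin θ − e = -32.308441 − 20 = -52.308441
sin φ = h / L = -52.308441 / 167 = -0.31322420
φ = arcsin(-0.31322420) = -18.253643°

-18.2536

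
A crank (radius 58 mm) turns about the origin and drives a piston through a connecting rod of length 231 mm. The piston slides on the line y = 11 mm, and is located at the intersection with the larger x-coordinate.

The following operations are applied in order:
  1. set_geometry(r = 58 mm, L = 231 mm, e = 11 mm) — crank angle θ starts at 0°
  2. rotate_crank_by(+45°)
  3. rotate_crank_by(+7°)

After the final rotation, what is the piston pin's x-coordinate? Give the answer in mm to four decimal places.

set_geometry: r = 58 mm, L = 231 mm, e = 11 mm; θ ← 0°
rotate_crank_by(+45°): θ ← 0° +45° = 45°
rotate_crank_by(+7°): θ ← 45° +7° = 52°
crank pin P = (r cos θ, r sin θ) = (35.708366, 45.704624)
h = r sin θ − e = 45.704624 − 11 = 34.704624
x = r cos θ + √(L² − h²) = 35.708366 + √(53361.0 − 1204.4109) = 35.708366 + 228.378171 = 264.086537

264.0865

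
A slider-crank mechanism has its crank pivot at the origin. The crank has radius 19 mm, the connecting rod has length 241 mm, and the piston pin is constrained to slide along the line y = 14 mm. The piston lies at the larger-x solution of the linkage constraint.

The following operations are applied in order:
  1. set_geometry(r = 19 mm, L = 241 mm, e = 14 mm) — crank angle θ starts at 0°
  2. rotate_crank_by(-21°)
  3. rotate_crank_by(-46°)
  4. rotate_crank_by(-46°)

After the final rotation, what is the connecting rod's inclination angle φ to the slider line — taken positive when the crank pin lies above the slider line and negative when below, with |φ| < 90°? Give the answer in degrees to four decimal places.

set_geometry: r = 19 mm, L = 241 mm, e = 14 mm; θ ← 0°
rotate_crank_by(-21°): θ ← 0° -21° = -21°
rotate_crank_by(-46°): θ ← -21° -46° = -67°
rotate_crank_by(-46°): θ ← -67° -46° = -113°
crank pin P = (r cos θ, r sin θ) = (-7.423891, -17.489592)
h = r sin θ − e = -17.489592 − 14 = -31.489592
sin φ = h / L = -31.489592 / 241 = -0.13066221
φ = arcsin(-0.13066221) = -7.507860°

-7.5079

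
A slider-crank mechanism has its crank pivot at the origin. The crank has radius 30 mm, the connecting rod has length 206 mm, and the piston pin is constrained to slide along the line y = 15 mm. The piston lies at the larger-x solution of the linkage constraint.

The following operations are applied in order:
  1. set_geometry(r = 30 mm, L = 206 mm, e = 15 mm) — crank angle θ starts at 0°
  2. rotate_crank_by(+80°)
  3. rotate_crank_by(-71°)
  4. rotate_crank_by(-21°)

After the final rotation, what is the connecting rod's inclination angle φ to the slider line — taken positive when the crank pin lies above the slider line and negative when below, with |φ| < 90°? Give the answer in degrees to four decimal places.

-5.9174

set_geometry: r = 30 mm, L = 206 mm, e = 15 mm; θ ← 0°
rotate_crank_by(+80°): θ ← 0° +80° = 80°
rotate_crank_by(-71°): θ ← 80° -71° = 9°
rotate_crank_by(-21°): θ ← 9° -21° = -12°
crank pin P = (r cos θ, r sin θ) = (29.344428, -6.237351)
h = r sin θ − e = -6.237351 − 15 = -21.237351
sin φ = h / L = -21.237351 / 206 = -0.10309394
φ = arcsin(-0.10309394) = -5.917361°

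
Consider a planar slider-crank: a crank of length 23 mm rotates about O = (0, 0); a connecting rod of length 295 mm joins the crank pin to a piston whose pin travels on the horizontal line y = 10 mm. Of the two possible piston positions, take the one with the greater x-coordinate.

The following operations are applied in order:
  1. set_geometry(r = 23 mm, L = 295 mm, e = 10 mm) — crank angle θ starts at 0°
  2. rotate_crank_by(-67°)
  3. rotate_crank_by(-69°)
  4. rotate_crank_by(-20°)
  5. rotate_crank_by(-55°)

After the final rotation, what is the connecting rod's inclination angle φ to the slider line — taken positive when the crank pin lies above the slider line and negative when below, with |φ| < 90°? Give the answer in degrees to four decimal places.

0.3585

set_geometry: r = 23 mm, L = 295 mm, e = 10 mm; θ ← 0°
rotate_crank_by(-67°): θ ← 0° -67° = -67°
rotate_crank_by(-69°): θ ← -67° -69° = -136°
rotate_crank_by(-20°): θ ← -136° -20° = -156°
rotate_crank_by(-55°): θ ← -156° -55° = -211°
crank pin P = (r cos θ, r sin θ) = (-19.714848, 11.845876)
h = r sin θ − e = 11.845876 − 10 = 1.845876
sin φ = h / L = 1.845876 / 295 = 0.00625721
φ = arcsin(0.00625721) = 0.358514°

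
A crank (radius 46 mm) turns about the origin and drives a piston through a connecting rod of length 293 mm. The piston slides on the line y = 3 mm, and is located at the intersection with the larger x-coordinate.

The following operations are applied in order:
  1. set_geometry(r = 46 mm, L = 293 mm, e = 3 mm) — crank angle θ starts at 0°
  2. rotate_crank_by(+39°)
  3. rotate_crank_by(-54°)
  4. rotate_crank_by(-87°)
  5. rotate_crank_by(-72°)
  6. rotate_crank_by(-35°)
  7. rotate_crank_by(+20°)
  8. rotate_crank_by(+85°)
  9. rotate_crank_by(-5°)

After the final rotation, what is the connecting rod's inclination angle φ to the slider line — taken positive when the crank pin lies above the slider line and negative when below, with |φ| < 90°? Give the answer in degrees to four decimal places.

-9.1304

set_geometry: r = 46 mm, L = 293 mm, e = 3 mm; θ ← 0°
rotate_crank_by(+39°): θ ← 0° +39° = 39°
rotate_crank_by(-54°): θ ← 39° -54° = -15°
rotate_crank_by(-87°): θ ← -15° -87° = -102°
rotate_crank_by(-72°): θ ← -102° -72° = -174°
rotate_crank_by(-35°): θ ← -174° -35° = -209°
rotate_crank_by(+20°): θ ← -209° +20° = -189°
rotate_crank_by(+85°): θ ← -189° +85° = -104°
rotate_crank_by(-5°): θ ← -104° -5° = -109°
crank pin P = (r cos θ, r sin θ) = (-14.976135, -43.493854)
h = r sin θ − e = -43.493854 − 3 = -46.493854
sin φ = h / L = -46.493854 / 293 = -0.15868210
φ = arcsin(-0.15868210) = -9.130409°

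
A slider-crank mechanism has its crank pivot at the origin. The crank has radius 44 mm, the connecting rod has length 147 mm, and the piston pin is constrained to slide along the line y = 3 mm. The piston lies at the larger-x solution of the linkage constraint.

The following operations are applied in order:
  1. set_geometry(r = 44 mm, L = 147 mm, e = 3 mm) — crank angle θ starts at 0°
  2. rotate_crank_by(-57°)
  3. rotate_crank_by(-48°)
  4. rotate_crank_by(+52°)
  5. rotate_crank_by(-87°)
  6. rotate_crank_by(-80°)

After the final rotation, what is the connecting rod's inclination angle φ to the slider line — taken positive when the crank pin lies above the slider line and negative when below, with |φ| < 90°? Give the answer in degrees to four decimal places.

9.9036

set_geometry: r = 44 mm, L = 147 mm, e = 3 mm; θ ← 0°
rotate_crank_by(-57°): θ ← 0° -57° = -57°
rotate_crank_by(-48°): θ ← -57° -48° = -105°
rotate_crank_by(+52°): θ ← -105° +52° = -53°
rotate_crank_by(-87°): θ ← -53° -87° = -140°
rotate_crank_by(-80°): θ ← -140° -80° = -220°
crank pin P = (r cos θ, r sin θ) = (-33.705955, 28.282655)
h = r sin θ − e = 28.282655 − 3 = 25.282655
sin φ = h / L = 25.282655 / 147 = 0.17199085
φ = arcsin(0.17199085) = 9.903591°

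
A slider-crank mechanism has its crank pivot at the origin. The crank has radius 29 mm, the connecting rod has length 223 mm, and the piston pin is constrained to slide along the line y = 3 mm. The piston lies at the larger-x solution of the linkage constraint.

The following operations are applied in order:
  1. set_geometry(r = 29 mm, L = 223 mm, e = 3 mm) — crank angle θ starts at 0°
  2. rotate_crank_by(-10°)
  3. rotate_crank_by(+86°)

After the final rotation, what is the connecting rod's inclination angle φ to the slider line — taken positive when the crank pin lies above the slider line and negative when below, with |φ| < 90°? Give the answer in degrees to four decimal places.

6.4727

set_geometry: r = 29 mm, L = 223 mm, e = 3 mm; θ ← 0°
rotate_crank_by(-10°): θ ← 0° -10° = -10°
rotate_crank_by(+86°): θ ← -10° +86° = 76°
crank pin P = (r cos θ, r sin θ) = (7.015735, 28.138576)
h = r sin θ − e = 28.138576 − 3 = 25.138576
sin φ = h / L = 25.138576 / 223 = 0.11272904
φ = arcsin(0.11272904) = 6.472657°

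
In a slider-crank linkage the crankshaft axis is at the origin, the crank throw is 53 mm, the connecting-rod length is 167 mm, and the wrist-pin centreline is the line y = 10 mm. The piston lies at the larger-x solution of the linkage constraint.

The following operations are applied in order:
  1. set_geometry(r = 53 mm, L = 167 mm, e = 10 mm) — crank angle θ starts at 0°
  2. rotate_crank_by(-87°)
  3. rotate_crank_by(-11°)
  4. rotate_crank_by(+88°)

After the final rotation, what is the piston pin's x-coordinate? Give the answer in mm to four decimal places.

set_geometry: r = 53 mm, L = 167 mm, e = 10 mm; θ ← 0°
rotate_crank_by(-87°): θ ← 0° -87° = -87°
rotate_crank_by(-11°): θ ← -87° -11° = -98°
rotate_crank_by(+88°): θ ← -98° +88° = -10°
crank pin P = (r cos θ, r sin θ) = (52.194811, -9.203353)
h = r sin θ − e = -9.203353 − 10 = -19.203353
x = r cos θ + √(L² − h²) = 52.194811 + √(27889.0 − 368.7688) = 52.194811 + 165.892228 = 218.087039

218.0870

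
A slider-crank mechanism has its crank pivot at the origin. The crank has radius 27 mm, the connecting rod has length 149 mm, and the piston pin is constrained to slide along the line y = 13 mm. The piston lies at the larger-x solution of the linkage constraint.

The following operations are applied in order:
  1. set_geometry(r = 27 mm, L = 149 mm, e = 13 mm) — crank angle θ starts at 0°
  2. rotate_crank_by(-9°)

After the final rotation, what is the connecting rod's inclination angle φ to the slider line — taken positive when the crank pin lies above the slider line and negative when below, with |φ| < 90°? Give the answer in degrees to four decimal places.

-6.6380

set_geometry: r = 27 mm, L = 149 mm, e = 13 mm; θ ← 0°
rotate_crank_by(-9°): θ ← 0° -9° = -9°
crank pin P = (r cos θ, r sin θ) = (26.667585, -4.223731)
h = r sin θ − e = -4.223731 − 13 = -17.223731
sin φ = h / L = -17.223731 / 149 = -0.11559551
φ = arcsin(-0.11559551) = -6.637974°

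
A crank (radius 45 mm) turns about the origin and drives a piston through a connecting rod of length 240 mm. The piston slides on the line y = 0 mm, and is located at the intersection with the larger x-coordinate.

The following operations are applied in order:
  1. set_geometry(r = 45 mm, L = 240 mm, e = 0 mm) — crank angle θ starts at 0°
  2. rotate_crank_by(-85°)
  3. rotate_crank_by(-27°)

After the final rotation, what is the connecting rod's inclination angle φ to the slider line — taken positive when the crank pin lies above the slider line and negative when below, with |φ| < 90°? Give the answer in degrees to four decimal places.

-10.0116

set_geometry: r = 45 mm, L = 240 mm, e = 0 mm; θ ← 0°
rotate_crank_by(-85°): θ ← 0° -85° = -85°
rotate_crank_by(-27°): θ ← -85° -27° = -112°
crank pin P = (r cos θ, r sin θ) = (-16.857297, -41.723273)
h = r sin θ − e = -41.723273 − 0 = -41.723273
sin φ = h / L = -41.723273 / 240 = -0.17384697
φ = arcsin(-0.17384697) = -10.011566°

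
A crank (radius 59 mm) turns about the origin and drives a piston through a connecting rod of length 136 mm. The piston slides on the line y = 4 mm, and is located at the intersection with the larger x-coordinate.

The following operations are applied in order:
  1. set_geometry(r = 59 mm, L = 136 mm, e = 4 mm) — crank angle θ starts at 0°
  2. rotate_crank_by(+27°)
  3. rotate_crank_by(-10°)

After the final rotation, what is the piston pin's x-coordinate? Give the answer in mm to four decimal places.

set_geometry: r = 59 mm, L = 136 mm, e = 4 mm; θ ← 0°
rotate_crank_by(+27°): θ ← 0° +27° = 27°
rotate_crank_by(-10°): θ ← 27° -10° = 17°
crank pin P = (r cos θ, r sin θ) = (56.421981, 17.249931)
h = r sin θ − e = 17.249931 − 4 = 13.249931
x = r cos θ + √(L² − h²) = 56.421981 + √(18496.0 − 175.5607) = 56.421981 + 135.353017 = 191.774998

191.7750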